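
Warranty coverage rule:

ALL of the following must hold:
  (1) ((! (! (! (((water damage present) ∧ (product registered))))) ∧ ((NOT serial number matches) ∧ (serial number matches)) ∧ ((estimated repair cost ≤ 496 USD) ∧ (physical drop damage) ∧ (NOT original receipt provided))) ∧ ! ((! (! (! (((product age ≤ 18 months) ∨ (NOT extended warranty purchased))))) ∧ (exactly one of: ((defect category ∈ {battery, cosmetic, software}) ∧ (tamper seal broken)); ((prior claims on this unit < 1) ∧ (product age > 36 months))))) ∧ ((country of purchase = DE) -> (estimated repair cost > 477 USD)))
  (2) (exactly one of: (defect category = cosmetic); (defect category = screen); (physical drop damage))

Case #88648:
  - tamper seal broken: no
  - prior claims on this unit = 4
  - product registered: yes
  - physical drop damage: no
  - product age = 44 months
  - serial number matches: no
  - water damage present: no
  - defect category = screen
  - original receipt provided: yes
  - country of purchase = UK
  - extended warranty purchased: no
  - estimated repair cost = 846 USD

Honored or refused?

Atomic conditions:
  water damage present: no → false
  product registered: yes → true
  NOT serial number matches: no → true
  serial number matches: no → false
  estimated repair cost ≤ 496 USD: 846 ≤ 496 is false
  physical drop damage: no → false
  NOT original receipt provided: yes → false
  product age ≤ 18 months: 44 ≤ 18 is false
  NOT extended warranty purchased: no → true
  defect category ∈ {battery, cosmetic, software}: screen is not in the set → false
  tamper seal broken: no → false
  prior claims on this unit < 1: 4 < 1 is false
  product age > 36 months: 44 > 36 is true
  country of purchase = DE: UK == DE is false
  estimated repair cost > 477 USD: 846 > 477 is true
  defect category = cosmetic: screen == cosmetic is false
  defect category = screen: screen == screen is true
Combine:
[1.1.1.1.1.1] false AND true = false
[1.1.1.1.1] NOT false = true
[1.1.1.1] NOT true = false
[1.1.1] NOT false = true
[1.1.2] true AND false = false
[1.1.3] false AND false AND false = false
[1.1] true AND false AND false = false
[1.2.1.1.1.1.1] false OR true = true
[1.2.1.1.1.1] NOT true = false
[1.2.1.1.1] NOT false = true
[1.2.1.1] NOT true = false
[1.2.1.2.1] false AND false = false
[1.2.1.2.2] false AND true = false
[1.2.1.2] exactly-one(false, false) = false
[1.2.1] false AND false = false
[1.2] NOT false = true
[1.3] false → true (antecedent false ⇒ implication holds) = true
[1] false AND true AND true = false
[2] exactly-one(false, true, false) = true
[root] false AND true = false
Overall: false → refused

Refused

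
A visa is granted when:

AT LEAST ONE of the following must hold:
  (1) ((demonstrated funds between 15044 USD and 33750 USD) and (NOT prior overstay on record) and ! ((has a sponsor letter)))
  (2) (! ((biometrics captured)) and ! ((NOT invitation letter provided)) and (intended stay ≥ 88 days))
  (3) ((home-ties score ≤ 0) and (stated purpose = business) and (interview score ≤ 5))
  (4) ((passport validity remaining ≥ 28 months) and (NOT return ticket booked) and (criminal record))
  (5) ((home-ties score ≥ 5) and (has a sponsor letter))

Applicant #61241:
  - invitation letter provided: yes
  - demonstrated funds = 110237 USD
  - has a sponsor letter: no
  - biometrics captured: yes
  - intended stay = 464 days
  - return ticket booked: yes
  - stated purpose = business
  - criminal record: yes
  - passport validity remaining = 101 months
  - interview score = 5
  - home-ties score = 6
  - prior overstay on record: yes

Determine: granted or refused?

Refused

Atomic conditions:
  demonstrated funds between 15044 USD and 33750 USD: 110237 in [15044, 33750] is false
  NOT prior overstay on record: yes → false
  has a sponsor letter: no → false
  biometrics captured: yes → true
  NOT invitation letter provided: yes → false
  intended stay ≥ 88 days: 464 ≥ 88 is true
  home-ties score ≤ 0: 6 ≤ 0 is false
  stated purpose = business: business == business is true
  interview score ≤ 5: 5 ≤ 5 is true
  passport validity remaining ≥ 28 months: 101 ≥ 28 is true
  NOT return ticket booked: yes → false
  criminal record: yes → true
  home-ties score ≥ 5: 6 ≥ 5 is true
Combine:
[1.3] NOT false = true
[1] false AND false AND true = false
[2.1] NOT true = false
[2.2] NOT false = true
[2] false AND true AND true = false
[3] false AND true AND true = false
[4] true AND false AND true = false
[5] true AND false = false
[root] false OR false OR false OR false OR false = false
Overall: false → refused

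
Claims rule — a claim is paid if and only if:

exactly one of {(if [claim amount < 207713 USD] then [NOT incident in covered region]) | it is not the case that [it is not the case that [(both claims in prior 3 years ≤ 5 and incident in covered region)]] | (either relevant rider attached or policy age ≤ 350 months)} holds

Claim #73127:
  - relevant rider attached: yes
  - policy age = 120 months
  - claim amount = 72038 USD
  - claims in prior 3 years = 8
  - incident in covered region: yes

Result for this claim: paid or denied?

Atomic conditions:
  claim amount < 207713 USD: 72038 < 207713 is true
  NOT incident in covered region: yes → false
  claims in prior 3 years ≤ 5: 8 ≤ 5 is false
  incident in covered region: yes → true
  relevant rider attached: yes → true
  policy age ≤ 350 months: 120 ≤ 350 is true
Combine:
[1] true → false = false
[2.1.1] false AND true = false
[2.1] NOT false = true
[2] NOT true = false
[3] true OR true = true
[root] exactly-one(false, false, true) = true
Overall: true → paid

Paid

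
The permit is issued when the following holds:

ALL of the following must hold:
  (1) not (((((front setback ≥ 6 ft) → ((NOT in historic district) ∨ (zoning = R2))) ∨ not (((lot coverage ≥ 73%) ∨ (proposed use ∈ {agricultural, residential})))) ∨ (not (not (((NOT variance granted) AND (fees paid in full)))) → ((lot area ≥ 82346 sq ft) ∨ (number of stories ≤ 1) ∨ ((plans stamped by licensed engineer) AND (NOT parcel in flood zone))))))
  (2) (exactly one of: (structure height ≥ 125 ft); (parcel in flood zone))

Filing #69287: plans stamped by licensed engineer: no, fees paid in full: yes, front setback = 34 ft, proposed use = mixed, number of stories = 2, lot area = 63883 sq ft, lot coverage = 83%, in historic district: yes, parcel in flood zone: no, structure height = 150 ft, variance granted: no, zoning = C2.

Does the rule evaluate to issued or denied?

Issued

Atomic conditions:
  front setback ≥ 6 ft: 34 ≥ 6 is true
  NOT in historic district: yes → false
  zoning = R2: C2 == R2 is false
  lot coverage ≥ 73%: 83 ≥ 73 is true
  proposed use ∈ {agricultural, residential}: mixed is not in the set → false
  NOT variance granted: no → true
  fees paid in full: yes → true
  lot area ≥ 82346 sq ft: 63883 ≥ 82346 is false
  number of stories ≤ 1: 2 ≤ 1 is false
  plans stamped by licensed engineer: no → false
  NOT parcel in flood zone: no → true
  structure height ≥ 125 ft: 150 ≥ 125 is true
  parcel in flood zone: no → false
Combine:
[1.1.1.1.2] false OR false = false
[1.1.1.1] true → false = false
[1.1.1.2.1] true OR false = true
[1.1.1.2] NOT true = false
[1.1.1] false OR false = false
[1.1.2.1.1.1] true AND true = true
[1.1.2.1.1] NOT true = false
[1.1.2.1] NOT false = true
[1.1.2.2.3] false AND true = false
[1.1.2.2] false OR false OR false = false
[1.1.2] true → false = false
[1.1] false OR false = false
[1] NOT false = true
[2] exactly-one(true, false) = true
[root] true AND true = true
Overall: true → issued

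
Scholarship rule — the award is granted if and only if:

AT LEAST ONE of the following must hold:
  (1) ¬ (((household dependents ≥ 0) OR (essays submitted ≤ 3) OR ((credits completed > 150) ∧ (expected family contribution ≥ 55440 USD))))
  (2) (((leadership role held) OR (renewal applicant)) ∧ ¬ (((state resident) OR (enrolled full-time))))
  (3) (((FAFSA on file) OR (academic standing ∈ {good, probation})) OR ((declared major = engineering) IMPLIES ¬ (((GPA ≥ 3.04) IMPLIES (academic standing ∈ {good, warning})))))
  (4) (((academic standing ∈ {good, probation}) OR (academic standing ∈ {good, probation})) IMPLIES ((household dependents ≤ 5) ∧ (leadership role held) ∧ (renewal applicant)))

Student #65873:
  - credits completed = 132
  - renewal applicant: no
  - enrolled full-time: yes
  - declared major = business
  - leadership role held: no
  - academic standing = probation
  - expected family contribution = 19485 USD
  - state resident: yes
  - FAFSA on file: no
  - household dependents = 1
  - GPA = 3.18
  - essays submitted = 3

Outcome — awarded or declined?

Atomic conditions:
  household dependents ≥ 0: 1 ≥ 0 is true
  essays submitted ≤ 3: 3 ≤ 3 is true
  credits completed > 150: 132 > 150 is false
  expected family contribution ≥ 55440 USD: 19485 ≥ 55440 is false
  leadership role held: no → false
  renewal applicant: no → false
  state resident: yes → true
  enrolled full-time: yes → true
  FAFSA on file: no → false
  academic standing ∈ {good, probation}: probation is in the set → true
  declared major = engineering: business == engineering is false
  GPA ≥ 3.04: 3.18 ≥ 3.04 is true
  academic standing ∈ {good, warning}: probation is not in the set → false
  household dependents ≤ 5: 1 ≤ 5 is true
Combine:
[1.1.3] false AND false = false
[1.1] true OR true OR false = true
[1] NOT true = false
[2.1] false OR false = false
[2.2.1] true OR true = true
[2.2] NOT true = false
[2] false AND false = false
[3.1] false OR true = true
[3.2.2.1] true → false = false
[3.2.2] NOT false = true
[3.2] false → true (antecedent false ⇒ implication holds) = true
[3] true OR true = true
[4.1] true OR true = true
[4.2] true AND false AND false = false
[4] true → false = false
[root] false OR false OR true OR false = true
Overall: true → awarded

Awarded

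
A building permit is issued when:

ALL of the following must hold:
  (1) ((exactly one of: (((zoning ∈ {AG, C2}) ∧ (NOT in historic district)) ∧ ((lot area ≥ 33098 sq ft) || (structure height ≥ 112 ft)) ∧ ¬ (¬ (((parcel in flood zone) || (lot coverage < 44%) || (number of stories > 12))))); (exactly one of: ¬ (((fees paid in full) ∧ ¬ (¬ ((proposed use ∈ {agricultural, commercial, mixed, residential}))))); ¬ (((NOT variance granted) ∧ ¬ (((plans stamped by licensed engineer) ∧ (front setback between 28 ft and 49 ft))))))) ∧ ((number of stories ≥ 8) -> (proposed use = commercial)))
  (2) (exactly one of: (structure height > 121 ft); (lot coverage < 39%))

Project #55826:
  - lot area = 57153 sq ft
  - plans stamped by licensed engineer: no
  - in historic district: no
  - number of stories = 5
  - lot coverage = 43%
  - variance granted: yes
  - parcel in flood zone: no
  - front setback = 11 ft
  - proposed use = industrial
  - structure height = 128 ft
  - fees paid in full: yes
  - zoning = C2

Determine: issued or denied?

Atomic conditions:
  zoning ∈ {AG, C2}: C2 is in the set → true
  NOT in historic district: no → true
  lot area ≥ 33098 sq ft: 57153 ≥ 33098 is true
  structure height ≥ 112 ft: 128 ≥ 112 is true
  parcel in flood zone: no → false
  lot coverage < 44%: 43 < 44 is true
  number of stories > 12: 5 > 12 is false
  fees paid in full: yes → true
  proposed use ∈ {agricultural, commercial, mixed, residential}: industrial is not in the set → false
  NOT variance granted: yes → false
  plans stamped by licensed engineer: no → false
  front setback between 28 ft and 49 ft: 11 in [28, 49] is false
  number of stories ≥ 8: 5 ≥ 8 is false
  proposed use = commercial: industrial == commercial is false
  structure height > 121 ft: 128 > 121 is true
  lot coverage < 39%: 43 < 39 is false
Combine:
[1.1.1.1] true AND true = true
[1.1.1.2] true OR true = true
[1.1.1.3.1.1] false OR true OR false = true
[1.1.1.3.1] NOT true = false
[1.1.1.3] NOT false = true
[1.1.1] true AND true AND true = true
[1.1.2.1.1.2.1] NOT false = true
[1.1.2.1.1.2] NOT true = false
[1.1.2.1.1] true AND false = false
[1.1.2.1] NOT false = true
[1.1.2.2.1.2.1] false AND false = false
[1.1.2.2.1.2] NOT false = true
[1.1.2.2.1] false AND true = false
[1.1.2.2] NOT false = true
[1.1.2] exactly-one(true, true) = false
[1.1] exactly-one(true, false) = true
[1.2] false → false (antecedent false ⇒ implication holds) = true
[1] true AND true = true
[2] exactly-one(true, false) = true
[root] true AND true = true
Overall: true → issued

Issued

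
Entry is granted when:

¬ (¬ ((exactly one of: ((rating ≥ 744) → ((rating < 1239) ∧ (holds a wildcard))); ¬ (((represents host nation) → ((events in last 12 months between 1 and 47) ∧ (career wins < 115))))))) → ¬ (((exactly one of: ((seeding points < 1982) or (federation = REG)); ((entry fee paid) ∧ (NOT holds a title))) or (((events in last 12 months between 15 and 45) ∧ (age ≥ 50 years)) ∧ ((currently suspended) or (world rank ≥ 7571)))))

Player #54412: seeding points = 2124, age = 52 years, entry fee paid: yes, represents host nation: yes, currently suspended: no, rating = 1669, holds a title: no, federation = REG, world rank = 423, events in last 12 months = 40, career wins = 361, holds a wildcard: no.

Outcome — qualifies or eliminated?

Qualifies

Atomic conditions:
  rating ≥ 744: 1669 ≥ 744 is true
  rating < 1239: 1669 < 1239 is false
  holds a wildcard: no → false
  represents host nation: yes → true
  events in last 12 months between 1 and 47: 40 in [1, 47] is true
  career wins < 115: 361 < 115 is false
  seeding points < 1982: 2124 < 1982 is false
  federation = REG: REG == REG is true
  entry fee paid: yes → true
  NOT holds a title: no → true
  events in last 12 months between 15 and 45: 40 in [15, 45] is true
  age ≥ 50 years: 52 ≥ 50 is true
  currently suspended: no → false
  world rank ≥ 7571: 423 ≥ 7571 is false
Combine:
[1.1.1.1.2] false AND false = false
[1.1.1.1] true → false = false
[1.1.1.2.1.2] true AND false = false
[1.1.1.2.1] true → false = false
[1.1.1.2] NOT false = true
[1.1.1] exactly-one(false, true) = true
[1.1] NOT true = false
[1] NOT false = true
[2.1.1.1] false OR true = true
[2.1.1.2] true AND true = true
[2.1.1] exactly-one(true, true) = false
[2.1.2.1] true AND true = true
[2.1.2.2] false OR false = false
[2.1.2] true AND false = false
[2.1] false OR false = false
[2] NOT false = true
[root] true → true = true
Overall: true → qualifies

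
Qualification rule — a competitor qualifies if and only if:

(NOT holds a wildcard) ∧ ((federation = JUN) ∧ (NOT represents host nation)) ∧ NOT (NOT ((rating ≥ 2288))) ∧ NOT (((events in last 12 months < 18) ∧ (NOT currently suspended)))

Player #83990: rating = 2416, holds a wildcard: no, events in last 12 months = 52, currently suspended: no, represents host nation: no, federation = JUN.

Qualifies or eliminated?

Atomic conditions:
  NOT holds a wildcard: no → true
  federation = JUN: JUN == JUN is true
  NOT represents host nation: no → true
  rating ≥ 2288: 2416 ≥ 2288 is true
  events in last 12 months < 18: 52 < 18 is false
  NOT currently suspended: no → true
Combine:
[2] true AND true = true
[3.1] NOT true = false
[3] NOT false = true
[4.1] false AND true = false
[4] NOT false = true
[root] true AND true AND true AND true = true
Overall: true → qualifies

Qualifies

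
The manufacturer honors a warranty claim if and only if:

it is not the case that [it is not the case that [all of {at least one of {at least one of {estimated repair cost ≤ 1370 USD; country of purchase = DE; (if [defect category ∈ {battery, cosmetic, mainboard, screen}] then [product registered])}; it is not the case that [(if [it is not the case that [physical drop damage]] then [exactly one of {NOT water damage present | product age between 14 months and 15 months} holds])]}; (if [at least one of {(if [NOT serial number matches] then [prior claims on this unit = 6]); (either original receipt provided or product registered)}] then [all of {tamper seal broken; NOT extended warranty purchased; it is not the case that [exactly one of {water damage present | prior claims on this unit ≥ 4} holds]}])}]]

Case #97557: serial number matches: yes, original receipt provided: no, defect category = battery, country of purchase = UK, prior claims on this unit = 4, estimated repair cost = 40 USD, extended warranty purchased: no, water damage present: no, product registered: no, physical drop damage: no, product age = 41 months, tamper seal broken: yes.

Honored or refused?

Refused

Atomic conditions:
  estimated repair cost ≤ 1370 USD: 40 ≤ 1370 is true
  country of purchase = DE: UK == DE is false
  defect category ∈ {battery, cosmetic, mainboard, screen}: battery is in the set → true
  product registered: no → false
  physical drop damage: no → false
  NOT water damage present: no → true
  product age between 14 months and 15 months: 41 in [14, 15] is false
  NOT serial number matches: yes → false
  prior claims on this unit = 6: 4 == 6 is false
  original receipt provided: no → false
  tamper seal broken: yes → true
  NOT extended warranty purchased: no → true
  water damage present: no → false
  prior claims on this unit ≥ 4: 4 ≥ 4 is true
Combine:
[1.1.1.1.3] true → false = false
[1.1.1.1] true OR false OR false = true
[1.1.1.2.1.1] NOT false = true
[1.1.1.2.1.2] exactly-one(true, false) = true
[1.1.1.2.1] true → true = true
[1.1.1.2] NOT true = false
[1.1.1] true OR false = true
[1.1.2.1.1] false → false (antecedent false ⇒ implication holds) = true
[1.1.2.1.2] false OR false = false
[1.1.2.1] true OR false = true
[1.1.2.2.3.1] exactly-one(false, true) = true
[1.1.2.2.3] NOT true = false
[1.1.2.2] true AND true AND false = false
[1.1.2] true → false = false
[1.1] true AND false = false
[1] NOT false = true
[root] NOT true = false
Overall: false → refused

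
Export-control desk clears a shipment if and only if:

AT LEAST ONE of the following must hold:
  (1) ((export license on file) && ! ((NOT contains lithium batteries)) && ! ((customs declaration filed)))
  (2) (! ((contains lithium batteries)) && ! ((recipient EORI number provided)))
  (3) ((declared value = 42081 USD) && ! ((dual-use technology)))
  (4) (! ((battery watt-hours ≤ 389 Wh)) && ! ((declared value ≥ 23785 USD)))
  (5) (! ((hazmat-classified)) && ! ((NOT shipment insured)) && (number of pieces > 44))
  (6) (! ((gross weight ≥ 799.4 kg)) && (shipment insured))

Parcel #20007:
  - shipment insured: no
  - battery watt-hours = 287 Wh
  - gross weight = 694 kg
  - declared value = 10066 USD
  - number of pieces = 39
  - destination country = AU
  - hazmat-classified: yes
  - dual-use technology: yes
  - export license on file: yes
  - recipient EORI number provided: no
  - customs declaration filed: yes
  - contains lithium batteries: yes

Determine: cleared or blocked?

Atomic conditions:
  export license on file: yes → true
  NOT contains lithium batteries: yes → false
  customs declaration filed: yes → true
  contains lithium batteries: yes → true
  recipient EORI number provided: no → false
  declared value = 42081 USD: 10066 == 42081 is false
  dual-use technology: yes → true
  battery watt-hours ≤ 389 Wh: 287 ≤ 389 is true
  declared value ≥ 23785 USD: 10066 ≥ 23785 is false
  hazmat-classified: yes → true
  NOT shipment insured: no → true
  number of pieces > 44: 39 > 44 is false
  gross weight ≥ 799.4 kg: 694 ≥ 799.4 is false
  shipment insured: no → false
Combine:
[1.2] NOT false = true
[1.3] NOT true = false
[1] true AND true AND false = false
[2.1] NOT true = false
[2.2] NOT false = true
[2] false AND true = false
[3.2] NOT true = false
[3] false AND false = false
[4.1] NOT true = false
[4.2] NOT false = true
[4] false AND true = false
[5.1] NOT true = false
[5.2] NOT true = false
[5] false AND false AND false = false
[6.1] NOT false = true
[6] true AND false = false
[root] false OR false OR false OR false OR false OR false = false
Overall: false → blocked

Blocked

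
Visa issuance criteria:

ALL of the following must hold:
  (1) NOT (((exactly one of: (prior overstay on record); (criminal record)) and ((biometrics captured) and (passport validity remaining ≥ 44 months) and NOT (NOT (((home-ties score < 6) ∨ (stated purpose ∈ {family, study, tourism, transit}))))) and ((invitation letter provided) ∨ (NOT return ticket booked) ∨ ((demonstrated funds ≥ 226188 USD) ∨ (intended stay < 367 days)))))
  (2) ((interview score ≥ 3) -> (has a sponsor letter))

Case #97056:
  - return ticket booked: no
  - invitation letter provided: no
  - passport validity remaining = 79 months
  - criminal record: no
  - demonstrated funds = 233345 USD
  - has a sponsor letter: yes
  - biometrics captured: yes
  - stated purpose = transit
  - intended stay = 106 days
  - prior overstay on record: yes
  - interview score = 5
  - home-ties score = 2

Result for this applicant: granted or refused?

Refused

Atomic conditions:
  prior overstay on record: yes → true
  criminal record: no → false
  biometrics captured: yes → true
  passport validity remaining ≥ 44 months: 79 ≥ 44 is true
  home-ties score < 6: 2 < 6 is true
  stated purpose ∈ {family, study, tourism, transit}: transit is in the set → true
  invitation letter provided: no → false
  NOT return ticket booked: no → true
  demonstrated funds ≥ 226188 USD: 233345 ≥ 226188 is true
  intended stay < 367 days: 106 < 367 is true
  interview score ≥ 3: 5 ≥ 3 is true
  has a sponsor letter: yes → true
Combine:
[1.1.1] exactly-one(true, false) = true
[1.1.2.3.1.1] true OR true = true
[1.1.2.3.1] NOT true = false
[1.1.2.3] NOT false = true
[1.1.2] true AND true AND true = true
[1.1.3.3] true OR true = true
[1.1.3] false OR true OR true = true
[1.1] true AND true AND true = true
[1] NOT true = false
[2] true → true = true
[root] false AND true = false
Overall: false → refused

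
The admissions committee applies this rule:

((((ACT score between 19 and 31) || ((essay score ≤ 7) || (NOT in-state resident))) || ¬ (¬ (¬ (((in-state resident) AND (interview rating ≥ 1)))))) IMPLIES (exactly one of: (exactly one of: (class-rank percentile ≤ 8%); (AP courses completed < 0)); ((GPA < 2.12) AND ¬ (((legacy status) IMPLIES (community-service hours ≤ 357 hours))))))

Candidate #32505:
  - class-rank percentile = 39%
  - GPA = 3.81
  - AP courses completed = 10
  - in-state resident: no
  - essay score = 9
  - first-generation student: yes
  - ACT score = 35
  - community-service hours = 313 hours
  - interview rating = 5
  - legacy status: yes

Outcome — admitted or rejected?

Rejected

Atomic conditions:
  ACT score between 19 and 31: 35 in [19, 31] is false
  essay score ≤ 7: 9 ≤ 7 is false
  NOT in-state resident: no → true
  in-state resident: no → false
  interview rating ≥ 1: 5 ≥ 1 is true
  class-rank percentile ≤ 8%: 39 ≤ 8 is false
  AP courses completed < 0: 10 < 0 is false
  GPA < 2.12: 3.81 < 2.12 is false
  legacy status: yes → true
  community-service hours ≤ 357 hours: 313 ≤ 357 is true
Combine:
[1.1.2] false OR true = true
[1.1] false OR true = true
[1.2.1.1.1] false AND true = false
[1.2.1.1] NOT false = true
[1.2.1] NOT true = false
[1.2] NOT false = true
[1] true OR true = true
[2.1] exactly-one(false, false) = false
[2.2.2.1] true → true = true
[2.2.2] NOT true = false
[2.2] false AND false = false
[2] exactly-one(false, false) = false
[root] true → false = false
Overall: false → rejected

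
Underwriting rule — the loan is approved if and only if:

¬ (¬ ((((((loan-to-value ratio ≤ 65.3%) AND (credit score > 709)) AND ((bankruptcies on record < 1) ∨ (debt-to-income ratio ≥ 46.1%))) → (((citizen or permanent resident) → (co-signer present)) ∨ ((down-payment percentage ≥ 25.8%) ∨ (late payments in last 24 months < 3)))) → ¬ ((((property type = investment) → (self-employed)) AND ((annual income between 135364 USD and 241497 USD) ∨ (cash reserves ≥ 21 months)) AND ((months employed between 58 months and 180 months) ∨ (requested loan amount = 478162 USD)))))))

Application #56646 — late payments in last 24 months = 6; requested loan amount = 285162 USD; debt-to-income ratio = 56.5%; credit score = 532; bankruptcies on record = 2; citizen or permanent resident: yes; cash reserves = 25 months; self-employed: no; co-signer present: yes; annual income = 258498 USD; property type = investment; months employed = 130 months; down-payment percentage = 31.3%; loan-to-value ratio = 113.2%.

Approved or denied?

Approved

Atomic conditions:
  loan-to-value ratio ≤ 65.3%: 113.2 ≤ 65.3 is false
  credit score > 709: 532 > 709 is false
  bankruptcies on record < 1: 2 < 1 is false
  debt-to-income ratio ≥ 46.1%: 56.5 ≥ 46.1 is true
  citizen or permanent resident: yes → true
  co-signer present: yes → true
  down-payment percentage ≥ 25.8%: 31.3 ≥ 25.8 is true
  late payments in last 24 months < 3: 6 < 3 is false
  property type = investment: investment == investment is true
  self-employed: no → false
  annual income between 135364 USD and 241497 USD: 258498 in [135364, 241497] is false
  cash reserves ≥ 21 months: 25 ≥ 21 is true
  months employed between 58 months and 180 months: 130 in [58, 180] is true
  requested loan amount = 478162 USD: 285162 == 478162 is false
Combine:
[1.1.1.1.1] false AND false = false
[1.1.1.1.2] false OR true = true
[1.1.1.1] false AND true = false
[1.1.1.2.1] true → true = true
[1.1.1.2.2] true OR false = true
[1.1.1.2] true OR true = true
[1.1.1] false → true (antecedent false ⇒ implication holds) = true
[1.1.2.1.1] true → false = false
[1.1.2.1.2] false OR true = true
[1.1.2.1.3] true OR false = true
[1.1.2.1] false AND true AND true = false
[1.1.2] NOT false = true
[1.1] true → true = true
[1] NOT true = false
[root] NOT false = true
Overall: true → approved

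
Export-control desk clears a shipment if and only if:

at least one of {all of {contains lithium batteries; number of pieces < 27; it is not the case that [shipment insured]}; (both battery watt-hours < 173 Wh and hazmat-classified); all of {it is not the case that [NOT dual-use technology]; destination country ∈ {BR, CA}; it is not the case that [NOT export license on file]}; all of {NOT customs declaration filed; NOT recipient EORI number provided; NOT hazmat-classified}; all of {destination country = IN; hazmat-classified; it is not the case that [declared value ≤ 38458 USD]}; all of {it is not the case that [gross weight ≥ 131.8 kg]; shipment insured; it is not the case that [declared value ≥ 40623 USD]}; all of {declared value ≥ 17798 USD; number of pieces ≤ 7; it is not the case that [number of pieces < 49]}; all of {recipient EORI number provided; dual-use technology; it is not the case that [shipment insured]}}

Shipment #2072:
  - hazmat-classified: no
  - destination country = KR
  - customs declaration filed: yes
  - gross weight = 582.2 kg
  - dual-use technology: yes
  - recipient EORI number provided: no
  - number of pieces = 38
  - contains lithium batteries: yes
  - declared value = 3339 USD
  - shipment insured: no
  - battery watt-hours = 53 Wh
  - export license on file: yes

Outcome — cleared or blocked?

Blocked

Atomic conditions:
  contains lithium batteries: yes → true
  number of pieces < 27: 38 < 27 is false
  shipment insured: no → false
  battery watt-hours < 173 Wh: 53 < 173 is true
  hazmat-classified: no → false
  NOT dual-use technology: yes → false
  destination country ∈ {BR, CA}: KR is not in the set → false
  NOT export license on file: yes → false
  NOT customs declaration filed: yes → false
  NOT recipient EORI number provided: no → true
  NOT hazmat-classified: no → true
  destination country = IN: KR == IN is false
  declared value ≤ 38458 USD: 3339 ≤ 38458 is true
  gross weight ≥ 131.8 kg: 582.2 ≥ 131.8 is true
  declared value ≥ 40623 USD: 3339 ≥ 40623 is false
  declared value ≥ 17798 USD: 3339 ≥ 17798 is false
  number of pieces ≤ 7: 38 ≤ 7 is false
  number of pieces < 49: 38 < 49 is true
  recipient EORI number provided: no → false
  dual-use technology: yes → true
Combine:
[1.3] NOT false = true
[1] true AND false AND true = false
[2] true AND false = false
[3.1] NOT false = true
[3.3] NOT false = true
[3] true AND false AND true = false
[4] false AND true AND true = false
[5.3] NOT true = false
[5] false AND false AND false = false
[6.1] NOT true = false
[6.3] NOT false = true
[6] false AND false AND true = false
[7.3] NOT true = false
[7] false AND false AND false = false
[8.3] NOT false = true
[8] false AND true AND true = false
[root] false OR false OR false OR false OR false OR false OR false OR false = false
Overall: false → blocked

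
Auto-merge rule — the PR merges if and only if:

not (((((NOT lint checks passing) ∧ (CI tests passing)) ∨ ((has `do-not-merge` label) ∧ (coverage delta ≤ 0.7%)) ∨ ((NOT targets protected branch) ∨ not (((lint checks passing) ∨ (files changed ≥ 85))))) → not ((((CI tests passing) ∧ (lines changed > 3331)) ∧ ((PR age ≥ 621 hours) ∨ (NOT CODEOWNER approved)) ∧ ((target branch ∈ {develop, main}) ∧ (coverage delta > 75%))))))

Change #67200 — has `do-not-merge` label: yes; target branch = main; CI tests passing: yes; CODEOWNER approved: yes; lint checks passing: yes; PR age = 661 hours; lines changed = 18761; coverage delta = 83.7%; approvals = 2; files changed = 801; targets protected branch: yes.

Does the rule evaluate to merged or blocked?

Blocked

Atomic conditions:
  NOT lint checks passing: yes → false
  CI tests passing: yes → true
  has `do-not-merge` label: yes → true
  coverage delta ≤ 0.7%: 83.7 ≤ 0.7 is false
  NOT targets protected branch: yes → false
  lint checks passing: yes → true
  files changed ≥ 85: 801 ≥ 85 is true
  lines changed > 3331: 18761 > 3331 is true
  PR age ≥ 621 hours: 661 ≥ 621 is true
  NOT CODEOWNER approved: yes → false
  target branch ∈ {develop, main}: main is in the set → true
  coverage delta > 75%: 83.7 > 75 is true
Combine:
[1.1.1] false AND true = false
[1.1.2] true AND false = false
[1.1.3.2.1] true OR true = true
[1.1.3.2] NOT true = false
[1.1.3] false OR false = false
[1.1] false OR false OR false = false
[1.2.1.1] true AND true = true
[1.2.1.2] true OR false = true
[1.2.1.3] true AND true = true
[1.2.1] true AND true AND true = true
[1.2] NOT true = false
[1] false → false (antecedent false ⇒ implication holds) = true
[root] NOT true = false
Overall: false → blocked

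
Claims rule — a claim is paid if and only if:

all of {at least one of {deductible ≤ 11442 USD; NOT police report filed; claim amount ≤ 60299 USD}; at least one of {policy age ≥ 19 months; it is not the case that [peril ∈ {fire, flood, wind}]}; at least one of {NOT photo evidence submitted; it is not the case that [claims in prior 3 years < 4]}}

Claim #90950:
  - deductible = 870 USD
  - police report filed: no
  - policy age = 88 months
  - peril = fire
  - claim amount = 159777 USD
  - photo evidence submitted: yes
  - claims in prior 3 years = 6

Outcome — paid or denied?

Atomic conditions:
  deductible ≤ 11442 USD: 870 ≤ 11442 is true
  NOT police report filed: no → true
  claim amount ≤ 60299 USD: 159777 ≤ 60299 is false
  policy age ≥ 19 months: 88 ≥ 19 is true
  peril ∈ {fire, flood, wind}: fire is in the set → true
  NOT photo evidence submitted: yes → false
  claims in prior 3 years < 4: 6 < 4 is false
Combine:
[1] true OR true OR false = true
[2.2] NOT true = false
[2] true OR false = true
[3.2] NOT false = true
[3] false OR true = true
[root] true AND true AND true = true
Overall: true → paid

Paid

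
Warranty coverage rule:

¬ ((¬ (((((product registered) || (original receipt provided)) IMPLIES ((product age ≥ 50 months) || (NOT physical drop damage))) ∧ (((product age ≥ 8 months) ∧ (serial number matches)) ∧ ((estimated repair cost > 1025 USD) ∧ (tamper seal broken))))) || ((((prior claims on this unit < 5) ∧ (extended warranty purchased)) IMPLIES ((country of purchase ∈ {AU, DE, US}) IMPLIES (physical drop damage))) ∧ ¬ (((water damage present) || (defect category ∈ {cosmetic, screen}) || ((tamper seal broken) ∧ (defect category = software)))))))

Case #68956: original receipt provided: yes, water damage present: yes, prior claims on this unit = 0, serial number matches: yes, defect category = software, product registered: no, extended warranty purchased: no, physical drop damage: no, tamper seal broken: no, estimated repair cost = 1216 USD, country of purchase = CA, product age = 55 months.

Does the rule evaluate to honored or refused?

Atomic conditions:
  product registered: no → false
  original receipt provided: yes → true
  product age ≥ 50 months: 55 ≥ 50 is true
  NOT physical drop damage: no → true
  product age ≥ 8 months: 55 ≥ 8 is true
  serial number matches: yes → true
  estimated repair cost > 1025 USD: 1216 > 1025 is true
  tamper seal broken: no → false
  prior claims on this unit < 5: 0 < 5 is true
  extended warranty purchased: no → false
  country of purchase ∈ {AU, DE, US}: CA is not in the set → false
  physical drop damage: no → false
  water damage present: yes → true
  defect category ∈ {cosmetic, screen}: software is not in the set → false
  defect category = software: software == software is true
Combine:
[1.1.1.1.1] false OR true = true
[1.1.1.1.2] true OR true = true
[1.1.1.1] true → true = true
[1.1.1.2.1] true AND true = true
[1.1.1.2.2] true AND false = false
[1.1.1.2] true AND false = false
[1.1.1] true AND false = false
[1.1] NOT false = true
[1.2.1.1] true AND false = false
[1.2.1.2] false → false (antecedent false ⇒ implication holds) = true
[1.2.1] false → true (antecedent false ⇒ implication holds) = true
[1.2.2.1.3] false AND true = false
[1.2.2.1] true OR false OR false = true
[1.2.2] NOT true = false
[1.2] true AND false = false
[1] true OR false = true
[root] NOT true = false
Overall: false → refused

Refused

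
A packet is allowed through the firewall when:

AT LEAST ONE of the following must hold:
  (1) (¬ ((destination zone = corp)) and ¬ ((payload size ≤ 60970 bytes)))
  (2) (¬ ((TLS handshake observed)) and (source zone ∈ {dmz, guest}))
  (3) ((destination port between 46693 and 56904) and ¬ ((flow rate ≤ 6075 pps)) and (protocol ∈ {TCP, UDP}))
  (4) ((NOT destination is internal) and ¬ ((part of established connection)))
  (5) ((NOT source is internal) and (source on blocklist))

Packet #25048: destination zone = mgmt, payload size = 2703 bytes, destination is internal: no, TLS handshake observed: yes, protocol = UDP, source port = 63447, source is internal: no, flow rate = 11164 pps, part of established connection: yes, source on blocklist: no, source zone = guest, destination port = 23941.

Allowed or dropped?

Atomic conditions:
  destination zone = corp: mgmt == corp is false
  payload size ≤ 60970 bytes: 2703 ≤ 60970 is true
  TLS handshake observed: yes → true
  source zone ∈ {dmz, guest}: guest is in the set → true
  destination port between 46693 and 56904: 23941 in [46693, 56904] is false
  flow rate ≤ 6075 pps: 11164 ≤ 6075 is false
  protocol ∈ {TCP, UDP}: UDP is in the set → true
  NOT destination is internal: no → true
  part of established connection: yes → true
  NOT source is internal: no → true
  source on blocklist: no → false
Combine:
[1.1] NOT false = true
[1.2] NOT true = false
[1] true AND false = false
[2.1] NOT true = false
[2] false AND true = false
[3.2] NOT false = true
[3] false AND true AND true = false
[4.2] NOT true = false
[4] true AND false = false
[5] true AND false = false
[root] false OR false OR false OR false OR false = false
Overall: false → dropped

Dropped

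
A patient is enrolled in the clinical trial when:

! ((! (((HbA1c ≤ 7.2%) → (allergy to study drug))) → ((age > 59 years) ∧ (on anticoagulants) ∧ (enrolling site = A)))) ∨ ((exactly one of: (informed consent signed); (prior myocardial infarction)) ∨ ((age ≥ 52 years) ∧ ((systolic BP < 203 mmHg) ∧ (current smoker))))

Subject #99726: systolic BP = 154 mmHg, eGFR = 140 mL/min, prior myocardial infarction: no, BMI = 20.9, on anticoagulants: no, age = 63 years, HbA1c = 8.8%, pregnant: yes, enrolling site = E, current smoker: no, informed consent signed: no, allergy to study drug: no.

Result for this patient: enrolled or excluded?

Atomic conditions:
  HbA1c ≤ 7.2%: 8.8 ≤ 7.2 is false
  allergy to study drug: no → false
  age > 59 years: 63 > 59 is true
  on anticoagulants: no → false
  enrolling site = A: E == A is false
  informed consent signed: no → false
  prior myocardial infarction: no → false
  age ≥ 52 years: 63 ≥ 52 is true
  systolic BP < 203 mmHg: 154 < 203 is true
  current smoker: no → false
Combine:
[1.1.1.1] false → false (antecedent false ⇒ implication holds) = true
[1.1.1] NOT true = false
[1.1.2] true AND false AND false = false
[1.1] false → false (antecedent false ⇒ implication holds) = true
[1] NOT true = false
[2.1] exactly-one(false, false) = false
[2.2.2] true AND false = false
[2.2] true AND false = false
[2] false OR false = false
[root] false OR false = false
Overall: false → excluded

Excluded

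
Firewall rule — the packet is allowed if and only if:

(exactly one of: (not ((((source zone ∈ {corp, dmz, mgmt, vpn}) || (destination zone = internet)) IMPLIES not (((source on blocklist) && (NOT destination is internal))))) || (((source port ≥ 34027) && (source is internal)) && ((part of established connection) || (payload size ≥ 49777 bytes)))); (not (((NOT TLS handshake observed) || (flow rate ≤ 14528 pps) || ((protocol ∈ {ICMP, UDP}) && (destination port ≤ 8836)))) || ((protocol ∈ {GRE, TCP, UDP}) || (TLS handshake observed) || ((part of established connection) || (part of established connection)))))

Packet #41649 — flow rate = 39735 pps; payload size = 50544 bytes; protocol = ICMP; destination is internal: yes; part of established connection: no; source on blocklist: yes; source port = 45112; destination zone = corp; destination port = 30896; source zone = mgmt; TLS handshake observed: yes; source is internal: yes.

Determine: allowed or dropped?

Dropped

Atomic conditions:
  source zone ∈ {corp, dmz, mgmt, vpn}: mgmt is in the set → true
  destination zone = internet: corp == internet is false
  source on blocklist: yes → true
  NOT destination is internal: yes → false
  source port ≥ 34027: 45112 ≥ 34027 is true
  source is internal: yes → true
  part of established connection: no → false
  payload size ≥ 49777 bytes: 50544 ≥ 49777 is true
  NOT TLS handshake observed: yes → false
  flow rate ≤ 14528 pps: 39735 ≤ 14528 is false
  protocol ∈ {ICMP, UDP}: ICMP is in the set → true
  destination port ≤ 8836: 30896 ≤ 8836 is false
  protocol ∈ {GRE, TCP, UDP}: ICMP is not in the set → false
  TLS handshake observed: yes → true
Combine:
[1.1.1.1] true OR false = true
[1.1.1.2.1] true AND false = false
[1.1.1.2] NOT false = true
[1.1.1] true → true = true
[1.1] NOT true = false
[1.2.1] true AND true = true
[1.2.2] false OR true = true
[1.2] true AND true = true
[1] false OR true = true
[2.1.1.3] true AND false = false
[2.1.1] false OR false OR false = false
[2.1] NOT false = true
[2.2.3] false OR false = false
[2.2] false OR true OR false = true
[2] true OR true = true
[root] exactly-one(true, true) = false
Overall: false → dropped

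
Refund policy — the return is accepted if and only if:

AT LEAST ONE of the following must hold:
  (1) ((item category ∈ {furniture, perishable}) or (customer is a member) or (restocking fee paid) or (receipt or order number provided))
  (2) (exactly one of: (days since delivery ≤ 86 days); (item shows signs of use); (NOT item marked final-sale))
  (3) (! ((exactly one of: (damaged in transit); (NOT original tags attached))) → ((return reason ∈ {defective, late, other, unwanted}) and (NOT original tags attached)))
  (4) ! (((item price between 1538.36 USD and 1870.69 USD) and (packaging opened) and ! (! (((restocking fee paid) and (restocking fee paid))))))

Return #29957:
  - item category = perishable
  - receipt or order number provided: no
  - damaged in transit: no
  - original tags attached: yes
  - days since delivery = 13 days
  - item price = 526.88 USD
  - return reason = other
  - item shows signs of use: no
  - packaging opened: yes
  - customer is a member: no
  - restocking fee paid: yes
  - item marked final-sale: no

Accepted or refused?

Atomic conditions:
  item category ∈ {furniture, perishable}: perishable is in the set → true
  customer is a member: no → false
  restocking fee paid: yes → true
  receipt or order number provided: no → false
  days since delivery ≤ 86 days: 13 ≤ 86 is true
  item shows signs of use: no → false
  NOT item marked final-sale: no → true
  damaged in transit: no → false
  NOT original tags attached: yes → false
  return reason ∈ {defective, late, other, unwanted}: other is in the set → true
  item price between 1538.36 USD and 1870.69 USD: 526.88 in [1538.36, 1870.69] is false
  packaging opened: yes → true
Combine:
[1] true OR false OR true OR false = true
[2] exactly-one(true, false, true) = false
[3.1.1] exactly-one(false, false) = false
[3.1] NOT false = true
[3.2] true AND false = false
[3] true → false = false
[4.1.3.1.1] true AND true = true
[4.1.3.1] NOT true = false
[4.1.3] NOT false = true
[4.1] false AND true AND true = false
[4] NOT false = true
[root] true OR false OR false OR true = true
Overall: true → accepted

Accepted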